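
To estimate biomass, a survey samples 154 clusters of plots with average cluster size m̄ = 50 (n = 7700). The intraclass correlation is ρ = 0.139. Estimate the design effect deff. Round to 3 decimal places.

7.811

deff = 1 + (50 − 1)·0.139 = 1 + 6.811 = 7.811.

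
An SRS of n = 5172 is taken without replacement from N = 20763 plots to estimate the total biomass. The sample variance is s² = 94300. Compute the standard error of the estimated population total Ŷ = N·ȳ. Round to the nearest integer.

Var(Ŷ) = N²·Var(ȳ) = N²·(1 − n/N)·s²/n.
f = 5172/20763 = 0.24909695; Var(ȳ) = 0.75090305·94300/5172 = 13.691059.
Var(Ŷ) = 20763² · 13.691059 = 5.9022452 × 10^9.
SE(Ŷ) = √(5.9022452 × 10^9) = 76826.

76826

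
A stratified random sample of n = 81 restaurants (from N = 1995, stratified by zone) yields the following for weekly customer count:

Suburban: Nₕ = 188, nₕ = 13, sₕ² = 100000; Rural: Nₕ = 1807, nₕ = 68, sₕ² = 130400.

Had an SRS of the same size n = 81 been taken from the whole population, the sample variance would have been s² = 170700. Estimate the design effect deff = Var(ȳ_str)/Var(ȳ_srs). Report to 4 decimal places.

0.7803

Var(ȳ_str) = Σ Wₕ²(1−fₕ)sₕ²/nₕ with Wₕ = Nₕ/1995:
  Suburban: (188/1995)²·(1−13/188)·100000/13 = 63.586767
  Rural: (1807/1995)²·(1−68/1807)·130400/68 = 1514.0514
  → Var(ȳ_str) = 1577.6382.
Var(ȳ_srs) = (1 − 81/1995)·170700/81 = 2021.8435.
deff = 1577.6382 / 2021.8435 = 0.7803.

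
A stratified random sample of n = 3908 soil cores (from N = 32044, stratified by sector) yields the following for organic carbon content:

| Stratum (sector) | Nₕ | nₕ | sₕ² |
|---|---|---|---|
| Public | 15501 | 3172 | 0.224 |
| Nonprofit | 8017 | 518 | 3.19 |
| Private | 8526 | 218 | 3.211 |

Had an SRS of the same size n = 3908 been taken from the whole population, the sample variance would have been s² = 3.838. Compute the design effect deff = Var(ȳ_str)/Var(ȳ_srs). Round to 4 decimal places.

Var(ȳ_str) = Σ Wₕ²(1−fₕ)sₕ²/nₕ with Wₕ = Nₕ/32044:
  Public: (15501/32044)²·(1−3172/15501)·0.224/3172 = 1.3143437 × 10^-5
  Nonprofit: (8017/32044)²·(1−518/8017)·3.19/518 = 3.6056429 × 10^-4
  Private: (8526/32044)²·(1−218/8526)·3.211/218 = 0.00101609
  → Var(ȳ_str) = 0.0013897977.
Var(ȳ_srs) = (1 − 3908/32044)·3.838/3908 = 8.6231521 × 10^-4.
deff = 0.0013897977 / (8.6231521 × 10^-4) = 1.6117.

1.6117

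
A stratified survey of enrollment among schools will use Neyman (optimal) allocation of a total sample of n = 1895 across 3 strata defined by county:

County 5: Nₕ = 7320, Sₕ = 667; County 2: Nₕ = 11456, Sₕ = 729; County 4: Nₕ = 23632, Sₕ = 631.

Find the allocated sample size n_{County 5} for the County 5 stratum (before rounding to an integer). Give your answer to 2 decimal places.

Neyman allocation: nₕ = n·NₕSₕ / Σⱼ NⱼSⱼ.
Σ NⱼSⱼ = 7320·667 + 11456·729 + 23632·631 = 2.8145656 × 10^7.
n_{County 5} = 1895·7320·667 / (2.8145656 × 10^7) = 328.73.

328.73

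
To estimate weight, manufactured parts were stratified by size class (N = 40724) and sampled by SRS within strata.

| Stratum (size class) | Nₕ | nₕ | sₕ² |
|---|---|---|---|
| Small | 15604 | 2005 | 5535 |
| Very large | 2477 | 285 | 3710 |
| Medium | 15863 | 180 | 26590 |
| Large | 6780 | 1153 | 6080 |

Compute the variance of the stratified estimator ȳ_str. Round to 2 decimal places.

Var(ȳ_str) = Σₕ Wₕ²(1 − fₕ)sₕ²/nₕ with Wₕ = Nₕ/N, N = 40724.
Small: Wₕ = 0.38316472; term = 0.38316472²·(1 − 0.12849269)·5535/2005 = 0.35322002.
Very large: Wₕ = 0.06082408; term = 0.06082408²·(1 − 0.11505854)·3710/285 = 0.042618165.
Medium: Wₕ = 0.38952460; term = 0.38952460²·(1 − 0.01134716)·26590/180 = 22.159474.
Large: Wₕ = 0.16648659; term = 0.16648659²·(1 − 0.17005900)·6080/1153 = 0.12130537.
Sum = 22.676618.

22.68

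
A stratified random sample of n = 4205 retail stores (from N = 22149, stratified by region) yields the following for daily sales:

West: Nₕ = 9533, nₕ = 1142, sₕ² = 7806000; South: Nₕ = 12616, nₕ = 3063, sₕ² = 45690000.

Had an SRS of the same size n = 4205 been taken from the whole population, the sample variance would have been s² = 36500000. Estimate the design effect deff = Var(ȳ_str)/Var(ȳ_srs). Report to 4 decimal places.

Var(ȳ_str) = Σ Wₕ²(1−fₕ)sₕ²/nₕ with Wₕ = Nₕ/22149:
  West: (9533/22149)²·(1−1142/9533)·7806000/1142 = 1114.5448
  South: (12616/22149)²·(1−3063/12616)·45690000/3063 = 3664.6067
  → Var(ȳ_str) = 4779.1515.
Var(ȳ_srs) = (1 − 4205/22149)·36500000/4205 = 7032.2128.
deff = 4779.1515 / 7032.2128 = 0.6796.

0.6796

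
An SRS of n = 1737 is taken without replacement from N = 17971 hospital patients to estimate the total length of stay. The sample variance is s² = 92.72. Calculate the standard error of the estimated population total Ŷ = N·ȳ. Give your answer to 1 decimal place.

Var(Ŷ) = N²·Var(ȳ) = N²·(1 − n/N)·s²/n.
f = 1737/17971 = 0.09665572; Var(ȳ) = 0.90334428·92.72/1737 = 0.048219966.
Var(Ŷ) = 17971² · 0.048219966 = 1.5572968 × 10^7.
SE(Ŷ) = √(1.5572968 × 10^7) = 3946.3.

3946.3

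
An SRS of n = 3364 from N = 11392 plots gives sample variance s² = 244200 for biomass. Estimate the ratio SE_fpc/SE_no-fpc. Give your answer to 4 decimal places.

0.8395

f = n/N = 3364/11392 = 0.29529494.
SE_no-fpc = √(s²/n) = 8.5201028; SE_fpc = √((1−f)s²/n) = 7.1523462.
Ratio = √(1−f) = 0.83946713.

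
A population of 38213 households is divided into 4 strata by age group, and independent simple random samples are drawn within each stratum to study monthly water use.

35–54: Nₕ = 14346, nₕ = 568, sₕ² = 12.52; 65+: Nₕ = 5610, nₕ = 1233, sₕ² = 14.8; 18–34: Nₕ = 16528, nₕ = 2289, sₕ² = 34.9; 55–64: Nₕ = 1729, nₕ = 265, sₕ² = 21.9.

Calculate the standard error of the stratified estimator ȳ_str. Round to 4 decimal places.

0.0761

Var(ȳ_str) = Σₕ Wₕ²(1 − fₕ)sₕ²/nₕ with Wₕ = Nₕ/N, N = 38213.
35–54: Wₕ = 0.37542198; term = 0.37542198²·(1 − 0.03959292)·12.52/568 = 0.0029836696.
65+: Wₕ = 0.14680868; term = 0.14680868²·(1 − 0.21978610)·14.8/1233 = 2.0184397 × 10^-4.
18–34: Wₕ = 0.43252296; term = 0.43252296²·(1 − 0.13849226)·34.9/2289 = 0.0024572942.
55–64: Wₕ = 0.04524638; term = 0.04524638²·(1 − 0.15326778)·21.9/265 = 1.4325574 × 10^-4.
Sum = 0.0057860635.
SE = √(0.0057860635) = 0.0761.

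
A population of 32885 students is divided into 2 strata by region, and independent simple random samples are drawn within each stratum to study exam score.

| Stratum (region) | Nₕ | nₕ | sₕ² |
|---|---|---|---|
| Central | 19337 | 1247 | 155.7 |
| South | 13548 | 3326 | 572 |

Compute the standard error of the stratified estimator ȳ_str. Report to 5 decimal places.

0.24982

Var(ȳ_str) = Σₕ Wₕ²(1 − fₕ)sₕ²/nₕ with Wₕ = Nₕ/N, N = 32885.
Central: Wₕ = 0.58801885; term = 0.58801885²·(1 − 0.06448777)·155.7/1247 = 0.040388166.
South: Wₕ = 0.41198115; term = 0.41198115²·(1 − 0.24549749)·572/3326 = 0.022023643.
Sum = 0.062411809.
SE = √(0.062411809) = 0.24982.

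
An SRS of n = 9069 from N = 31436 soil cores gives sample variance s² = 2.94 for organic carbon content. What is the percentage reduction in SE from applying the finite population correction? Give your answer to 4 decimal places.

f = n/N = 9069/31436 = 0.28849090.
SE_no-fpc = √(s²/n) = 0.018005035; SE_fpc = √((1−f)s²/n) = 0.015187427.
Ratio = √(1−f) = 0.84350999. Reduction = 100·(1 − 0.84350999) = 15.6490%.

15.6490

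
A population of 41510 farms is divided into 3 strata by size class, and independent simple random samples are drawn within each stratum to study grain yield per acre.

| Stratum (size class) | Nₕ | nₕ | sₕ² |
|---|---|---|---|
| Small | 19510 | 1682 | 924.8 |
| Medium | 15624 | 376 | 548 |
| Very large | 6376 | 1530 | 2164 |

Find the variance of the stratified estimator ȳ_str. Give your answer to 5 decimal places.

Var(ȳ_str) = Σₕ Wₕ²(1 − fₕ)sₕ²/nₕ with Wₕ = Nₕ/N, N = 41510.
Small: Wₕ = 0.47000723; term = 0.47000723²·(1 − 0.08621220)·924.8/1682 = 0.11098806.
Medium: Wₕ = 0.37639123; term = 0.37639123²·(1 − 0.02406554)·548/376 = 0.20150803.
Very large: Wₕ = 0.15360154; term = 0.15360154²·(1 − 0.23996236)·2164/1530 = 0.025362501.
Sum = 0.33785859.

0.33786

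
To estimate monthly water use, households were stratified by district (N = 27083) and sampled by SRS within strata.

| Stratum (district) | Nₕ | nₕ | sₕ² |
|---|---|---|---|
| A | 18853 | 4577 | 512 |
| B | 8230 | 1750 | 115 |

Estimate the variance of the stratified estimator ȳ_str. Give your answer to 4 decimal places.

0.0458

Var(ȳ_str) = Σₕ Wₕ²(1 − fₕ)sₕ²/nₕ with Wₕ = Nₕ/N, N = 27083.
A: Wₕ = 0.69611934; term = 0.69611934²·(1 − 0.24277303)·512/4577 = 0.041047103.
B: Wₕ = 0.30388066; term = 0.30388066²·(1 − 0.21263670)·115/1750 = 0.0047779444.
Sum = 0.045825047.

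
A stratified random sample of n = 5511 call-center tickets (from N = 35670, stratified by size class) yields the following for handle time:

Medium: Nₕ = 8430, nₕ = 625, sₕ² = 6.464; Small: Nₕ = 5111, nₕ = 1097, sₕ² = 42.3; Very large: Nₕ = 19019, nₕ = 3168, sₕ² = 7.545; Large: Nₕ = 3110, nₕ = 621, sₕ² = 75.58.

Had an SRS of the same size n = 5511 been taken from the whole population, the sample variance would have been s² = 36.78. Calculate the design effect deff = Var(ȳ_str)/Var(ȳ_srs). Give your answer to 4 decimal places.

Var(ȳ_str) = Σ Wₕ²(1−fₕ)sₕ²/nₕ with Wₕ = Nₕ/35670:
  Medium: (8430/35670)²·(1−625/8430)·6.464/625 = 5.348298 × 10^-4
  Small: (5111/35670)²·(1−1097/5111)·42.3/1097 = 6.2174281 × 10^-4
  Very large: (19019/35670)²·(1−3168/19019)·7.545/3168 = 5.6430279 × 10^-4
  Large: (3110/35670)²·(1−621/3110)·75.58/621 = 7.4044764 × 10^-4
  → Var(ȳ_str) = 0.002461323.
Var(ȳ_srs) = (1 − 5511/35670)·36.78/5511 = 0.0056428063.
deff = 0.002461323 / 0.0056428063 = 0.4362.

0.4362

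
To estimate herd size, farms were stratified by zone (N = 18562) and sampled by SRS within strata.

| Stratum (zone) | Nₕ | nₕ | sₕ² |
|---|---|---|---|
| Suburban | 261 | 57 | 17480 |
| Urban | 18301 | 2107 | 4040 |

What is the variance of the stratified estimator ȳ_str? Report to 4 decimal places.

Var(ȳ_str) = Σₕ Wₕ²(1 − fₕ)sₕ²/nₕ with Wₕ = Nₕ/N, N = 18562.
Suburban: Wₕ = 0.01406098; term = 0.01406098²·(1 − 0.21839080)·17480/57 = 0.047390109.
Urban: Wₕ = 0.98593902; term = 0.98593902²·(1 − 0.11513032)·4040/2107 = 1.649287.
Sum = 1.6966771.

1.6967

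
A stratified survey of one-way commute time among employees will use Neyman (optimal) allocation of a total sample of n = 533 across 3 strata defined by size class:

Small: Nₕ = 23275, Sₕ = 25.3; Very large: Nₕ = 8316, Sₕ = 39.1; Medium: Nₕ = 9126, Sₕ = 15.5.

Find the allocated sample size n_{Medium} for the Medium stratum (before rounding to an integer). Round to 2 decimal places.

71.43

Neyman allocation: nₕ = n·NₕSₕ / Σⱼ NⱼSⱼ.
Σ NⱼSⱼ = 23275·25.3 + 8316·39.1 + 9126·15.5 = 1.0554661 × 10^6.
n_{Medium} = 533·9126·15.5 / (1.0554661 × 10^6) = 71.43.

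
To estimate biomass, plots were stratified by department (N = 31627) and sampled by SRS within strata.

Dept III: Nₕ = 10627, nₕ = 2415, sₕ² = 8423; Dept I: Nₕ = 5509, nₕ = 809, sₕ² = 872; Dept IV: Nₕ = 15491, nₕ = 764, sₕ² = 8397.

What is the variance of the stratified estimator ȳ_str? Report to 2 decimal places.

Var(ȳ_str) = Σₕ Wₕ²(1 − fₕ)sₕ²/nₕ with Wₕ = Nₕ/N, N = 31627.
Dept III: Wₕ = 0.33601037; term = 0.33601037²·(1 − 0.22725134)·8423/2415 = 0.30429393.
Dept I: Wₕ = 0.17418661; term = 0.17418661²·(1 − 0.14685061)·872/809 = 0.027901182.
Dept IV: Wₕ = 0.48980302; term = 0.48980302²·(1 − 0.04931896)·8397/764 = 2.5067357.
Sum = 2.8389308.

2.84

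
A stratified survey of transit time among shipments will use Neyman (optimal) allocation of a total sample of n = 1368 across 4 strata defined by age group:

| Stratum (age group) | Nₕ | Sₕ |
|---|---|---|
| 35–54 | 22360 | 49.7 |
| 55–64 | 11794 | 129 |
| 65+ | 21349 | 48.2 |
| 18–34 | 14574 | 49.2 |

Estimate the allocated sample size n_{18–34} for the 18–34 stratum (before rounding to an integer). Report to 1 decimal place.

224.0

Neyman allocation: nₕ = n·NₕSₕ / Σⱼ NⱼSⱼ.
Σ NⱼSⱼ = 22360·49.7 + 11794·129 + 21349·48.2 + 14574·49.2 = 4.3787806 × 10^6.
n_{18–34} = 1368·14574·49.2 / (4.3787806 × 10^6) = 224.0.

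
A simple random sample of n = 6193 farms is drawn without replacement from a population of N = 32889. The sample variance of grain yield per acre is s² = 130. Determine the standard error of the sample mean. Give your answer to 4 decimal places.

Under SRS without replacement, Var(ȳ) = (1 − f)·s²/n with f = n/N = 6193/32889 = 0.18830004.
Var(ȳ) = (1 − 0.18830004)·130/6193 = 0.81169996·0.020991442 = 0.017038753.
SE(ȳ) = √(0.017038753) = 0.1305.

0.1305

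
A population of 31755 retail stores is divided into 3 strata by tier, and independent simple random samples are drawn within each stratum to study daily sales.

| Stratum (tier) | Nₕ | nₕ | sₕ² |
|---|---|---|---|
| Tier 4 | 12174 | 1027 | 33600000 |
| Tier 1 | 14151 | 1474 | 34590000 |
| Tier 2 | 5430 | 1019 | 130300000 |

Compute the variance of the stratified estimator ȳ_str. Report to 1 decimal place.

11614.9

Var(ȳ_str) = Σₕ Wₕ²(1 − fₕ)sₕ²/nₕ with Wₕ = Nₕ/N, N = 31755.
Tier 4: Wₕ = 0.38337270; term = 0.38337270²·(1 − 0.08436011)·33600000/1027 = 4402.8704.
Tier 1: Wₕ = 0.44563061; term = 0.44563061²·(1 − 0.10416225)·34590000/1474 = 4174.7692.
Tier 2: Wₕ = 0.17099669; term = 0.17099669²·(1 − 0.18766114)·130300000/1019 = 3037.2664.
Sum = 11614.906.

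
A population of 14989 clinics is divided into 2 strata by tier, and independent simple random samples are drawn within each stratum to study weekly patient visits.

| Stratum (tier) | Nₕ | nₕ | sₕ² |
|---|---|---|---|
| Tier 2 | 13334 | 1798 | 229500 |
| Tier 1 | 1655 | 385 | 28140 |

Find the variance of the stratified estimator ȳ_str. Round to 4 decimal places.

Var(ȳ_str) = Σₕ Wₕ²(1 − fₕ)sₕ²/nₕ with Wₕ = Nₕ/N, N = 14989.
Tier 2: Wₕ = 0.88958570; term = 0.88958570²·(1 − 0.13484326)·229500/1798 = 87.39033.
Tier 1: Wₕ = 0.11041430; term = 0.11041430²·(1 − 0.23262840)·28140/385 = 0.68378531.
Sum = 88.074115.

88.0741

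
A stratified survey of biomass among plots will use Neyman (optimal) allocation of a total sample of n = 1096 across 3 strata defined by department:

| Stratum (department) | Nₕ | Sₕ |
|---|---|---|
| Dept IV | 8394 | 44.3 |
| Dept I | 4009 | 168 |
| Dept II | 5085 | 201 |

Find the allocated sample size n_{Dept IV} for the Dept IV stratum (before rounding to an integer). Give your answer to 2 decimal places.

Neyman allocation: nₕ = n·NₕSₕ / Σⱼ NⱼSⱼ.
Σ NⱼSⱼ = 8394·44.3 + 4009·168 + 5085·201 = 2.0674512 × 10^6.
n_{Dept IV} = 1096·8394·44.3 / (2.0674512 × 10^6) = 197.13.

197.13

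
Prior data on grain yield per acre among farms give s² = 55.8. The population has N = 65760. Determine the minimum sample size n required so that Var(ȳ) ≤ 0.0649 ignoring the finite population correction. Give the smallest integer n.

Without fpc, n₀ = s²/D = 55.8/0.0649 = 859.7843.
Rounding up, n = 860.

860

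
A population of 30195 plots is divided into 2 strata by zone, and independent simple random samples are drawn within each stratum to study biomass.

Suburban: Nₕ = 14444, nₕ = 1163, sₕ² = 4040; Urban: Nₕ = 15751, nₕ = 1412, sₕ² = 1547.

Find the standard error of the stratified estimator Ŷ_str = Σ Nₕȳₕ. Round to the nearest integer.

Var(Ŷ_str) = Σₕ Nₕ²(1 − fₕ)sₕ²/nₕ.
Suburban: 14444²·(1 − 1163/14444)·4040/1163 = 6.6637686 × 10^8.
Urban: 15751²·(1 − 1412/15751)·1547/1412 = 2.4744724 × 10^8.
Sum = 9.138241 × 10^8.
SE = √(9.138241 × 10^8) = 30230.

30230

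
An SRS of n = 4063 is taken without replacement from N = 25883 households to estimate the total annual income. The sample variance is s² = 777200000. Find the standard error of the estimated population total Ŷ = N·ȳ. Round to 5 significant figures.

Var(Ŷ) = N²·Var(ȳ) = N²·(1 − n/N)·s²/n.
f = 4063/25883 = 0.15697562; Var(ȳ) = 0.84302438·777200000/4063 = 161259.8.
Var(Ŷ) = 25883² · 161259.8 = 1.0803273 × 10^14.
SE(Ŷ) = √(1.0803273 × 10^14) = 1.0394 × 10^7.

1.0394 × 10^7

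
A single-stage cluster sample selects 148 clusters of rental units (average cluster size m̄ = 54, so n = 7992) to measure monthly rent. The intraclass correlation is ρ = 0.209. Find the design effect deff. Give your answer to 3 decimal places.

deff = 1 + (54 − 1)·0.209 = 1 + 11.077 = 12.077.

12.077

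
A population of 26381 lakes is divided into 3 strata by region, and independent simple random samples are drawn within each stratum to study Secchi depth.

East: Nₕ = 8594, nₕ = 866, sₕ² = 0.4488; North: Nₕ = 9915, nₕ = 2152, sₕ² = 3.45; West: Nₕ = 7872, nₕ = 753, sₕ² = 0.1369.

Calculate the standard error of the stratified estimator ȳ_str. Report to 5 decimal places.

Var(ȳ_str) = Σₕ Wₕ²(1 − fₕ)sₕ²/nₕ with Wₕ = Nₕ/N, N = 26381.
East: Wₕ = 0.32576475; term = 0.32576475²·(1 − 0.10076798)·0.4488/866 = 4.9455536 × 10^-5.
North: Wₕ = 0.37583867; term = 0.37583867²·(1 − 0.21704488)·3.45/2152 = 1.7730322 × 10^-4.
West: Wₕ = 0.29839657; term = 0.29839657²·(1 − 0.09565549)·0.1369/753 = 1.4639628 × 10^-5.
Sum = 2.4139838 × 10^-4.
SE = √(2.4139838 × 10^-4) = 0.01554.

0.01554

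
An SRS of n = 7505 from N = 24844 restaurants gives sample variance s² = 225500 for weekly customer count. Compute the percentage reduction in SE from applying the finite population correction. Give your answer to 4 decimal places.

16.4587

f = n/N = 7505/24844 = 0.30208501.
SE_no-fpc = √(s²/n) = 5.4814811; SE_fpc = √((1−f)s²/n) = 4.579301.
Ratio = √(1−f) = 0.83541307. Reduction = 100·(1 − 0.83541307) = 16.4587%.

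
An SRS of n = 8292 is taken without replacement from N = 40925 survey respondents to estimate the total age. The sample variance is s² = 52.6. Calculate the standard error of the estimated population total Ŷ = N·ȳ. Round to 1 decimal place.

Var(Ŷ) = N²·Var(ȳ) = N²·(1 − n/N)·s²/n.
f = 8292/40925 = 0.20261454; Var(ȳ) = 0.79738546·52.6/8292 = 0.0050581856.
Var(Ŷ) = 40925² · 0.0050581856 = 8.4717306 × 10^6.
SE(Ŷ) = √(8.4717306 × 10^6) = 2910.6.

2910.6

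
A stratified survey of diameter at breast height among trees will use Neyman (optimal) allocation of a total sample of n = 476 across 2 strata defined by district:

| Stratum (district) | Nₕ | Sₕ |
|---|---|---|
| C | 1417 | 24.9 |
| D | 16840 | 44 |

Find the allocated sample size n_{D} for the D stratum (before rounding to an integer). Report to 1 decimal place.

Neyman allocation: nₕ = n·NₕSₕ / Σⱼ NⱼSⱼ.
Σ NⱼSⱼ = 1417·24.9 + 16840·44 = 776243.3.
n_{D} = 476·16840·44 / 776243.3 = 454.4.

454.4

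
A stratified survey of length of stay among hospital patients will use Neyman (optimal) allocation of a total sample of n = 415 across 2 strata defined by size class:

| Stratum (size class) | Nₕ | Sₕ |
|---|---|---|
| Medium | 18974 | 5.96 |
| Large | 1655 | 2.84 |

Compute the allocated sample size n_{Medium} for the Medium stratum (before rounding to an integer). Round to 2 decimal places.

Neyman allocation: nₕ = n·NₕSₕ / Σⱼ NⱼSⱼ.
Σ NⱼSⱼ = 18974·5.96 + 1655·2.84 = 117785.24.
n_{Medium} = 415·18974·5.96 / 117785.24 = 398.44.

398.44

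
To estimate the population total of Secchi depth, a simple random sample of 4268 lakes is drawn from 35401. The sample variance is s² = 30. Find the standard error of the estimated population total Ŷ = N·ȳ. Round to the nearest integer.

Var(Ŷ) = N²·Var(ȳ) = N²·(1 − n/N)·s²/n.
f = 4268/35401 = 0.12056157; Var(ȳ) = 0.87943843·30/4268 = 0.0061816197.
Var(Ŷ) = 35401² · 0.0061816197 = 7.7469962 × 10^6.
SE(Ŷ) = √(7.7469962 × 10^6) = 2783.

2783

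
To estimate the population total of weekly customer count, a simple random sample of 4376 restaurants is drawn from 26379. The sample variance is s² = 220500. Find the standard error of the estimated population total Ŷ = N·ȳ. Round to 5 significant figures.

171020

Var(Ŷ) = N²·Var(ȳ) = N²·(1 − n/N)·s²/n.
f = 4376/26379 = 0.16588953; Var(ȳ) = 0.83411047·220500/4376 = 42.029561.
Var(Ŷ) = 26379² · 42.029561 = 2.9246339 × 10^10.
SE(Ŷ) = √(2.9246339 × 10^10) = 171020.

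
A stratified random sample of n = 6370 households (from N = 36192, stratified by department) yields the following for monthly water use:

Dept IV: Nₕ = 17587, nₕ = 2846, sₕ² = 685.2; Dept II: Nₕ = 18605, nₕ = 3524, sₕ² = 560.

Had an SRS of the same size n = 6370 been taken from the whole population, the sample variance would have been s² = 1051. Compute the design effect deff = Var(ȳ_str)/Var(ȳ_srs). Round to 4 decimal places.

Var(ȳ_str) = Σ Wₕ²(1−fₕ)sₕ²/nₕ with Wₕ = Nₕ/36192:
  Dept IV: (17587/36192)²·(1−2846/17587)·685.2/2846 = 0.047651437
  Dept II: (18605/36192)²·(1−3524/18605)·560/3524 = 0.034039782
  → Var(ȳ_str) = 0.081691219.
Var(ȳ_srs) = (1 − 6370/36192)·1051/6370 = 0.13595258.
deff = 0.081691219 / 0.13595258 = 0.6009.

0.6009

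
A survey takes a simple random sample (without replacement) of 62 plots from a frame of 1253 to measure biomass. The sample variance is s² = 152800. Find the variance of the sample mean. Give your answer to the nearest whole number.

Under SRS without replacement, Var(ȳ) = (1 − f)·s²/n with f = n/N = 62/1253 = 0.04948125.
Var(ȳ) = (1 − 0.04948125)·152800/62 = 0.95051875·2464.5161 = 2342.5688.

2343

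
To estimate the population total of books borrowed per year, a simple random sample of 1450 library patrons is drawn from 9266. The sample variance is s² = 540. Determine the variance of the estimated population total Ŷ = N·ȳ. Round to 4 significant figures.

2.697 × 10^7

Var(Ŷ) = N²·Var(ȳ) = N²·(1 − n/N)·s²/n.
f = 1450/9266 = 0.15648608; Var(ȳ) = 0.84351392·540/1450 = 0.31413622.
Var(Ŷ) = 9266² · 0.31413622 = 2.6971345 × 10^7.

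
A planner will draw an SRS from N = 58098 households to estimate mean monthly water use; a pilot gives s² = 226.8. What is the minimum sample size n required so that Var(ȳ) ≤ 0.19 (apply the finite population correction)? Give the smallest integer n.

1170

Without fpc, n₀ = s²/D = 226.8/0.19 = 1193.6842.
With fpc, (1 − n/N)·s²/n ≤ D requires n ≥ n₀/(1 + n₀/N) = 1193.6842/(1 + 1193.6842/58098) = 1169.6525.
Rounding up, n = 1170.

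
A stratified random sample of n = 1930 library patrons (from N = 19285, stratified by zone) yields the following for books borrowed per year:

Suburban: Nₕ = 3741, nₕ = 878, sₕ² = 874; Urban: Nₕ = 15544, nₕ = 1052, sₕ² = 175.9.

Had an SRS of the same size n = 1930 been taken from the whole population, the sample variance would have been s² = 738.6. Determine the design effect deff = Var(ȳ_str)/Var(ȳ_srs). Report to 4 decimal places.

Var(ȳ_str) = Σ Wₕ²(1−fₕ)sₕ²/nₕ with Wₕ = Nₕ/19285:
  Suburban: (3741/19285)²·(1−878/3741)·874/878 = 0.028667293
  Urban: (15544/19285)²·(1−1052/15544)·175.9/1052 = 0.10127492
  → Var(ȳ_str) = 0.12994221.
Var(ȳ_srs) = (1 − 1930/19285)·738.6/1930 = 0.3443951.
deff = 0.12994221 / 0.3443951 = 0.3773.

0.3773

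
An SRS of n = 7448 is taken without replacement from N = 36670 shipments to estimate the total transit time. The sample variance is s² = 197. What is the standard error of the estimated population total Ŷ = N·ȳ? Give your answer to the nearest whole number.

Var(Ŷ) = N²·Var(ȳ) = N²·(1 − n/N)·s²/n.
f = 7448/36670 = 0.20310881; Var(ȳ) = 0.79689119·197/7448 = 0.021077815.
Var(Ŷ) = 36670² · 0.021077815 = 2.8343104 × 10^7.
SE(Ŷ) = √(2.8343104 × 10^7) = 5324.

5324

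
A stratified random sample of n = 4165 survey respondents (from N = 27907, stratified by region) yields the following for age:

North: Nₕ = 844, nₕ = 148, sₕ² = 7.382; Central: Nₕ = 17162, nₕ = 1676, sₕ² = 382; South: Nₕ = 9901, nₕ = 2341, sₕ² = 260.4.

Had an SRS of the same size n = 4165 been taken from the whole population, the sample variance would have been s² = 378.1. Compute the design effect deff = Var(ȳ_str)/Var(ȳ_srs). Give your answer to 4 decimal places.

1.1460

Var(ȳ_str) = Σ Wₕ²(1−fₕ)sₕ²/nₕ with Wₕ = Nₕ/27907:
  North: (844/27907)²·(1−148/844)·7.382/148 = 3.7621639 × 10^-5
  Central: (17162/27907)²·(1−1676/17162)·382/1676 = 0.077780404
  South: (9901/27907)²·(1−2341/9901)·260.4/2341 = 0.010690896
  → Var(ȳ_str) = 0.088508922.
Var(ȳ_srs) = (1 − 4165/27907)·378.1/4165 = 0.07723174.
deff = 0.088508922 / 0.07723174 = 1.1460.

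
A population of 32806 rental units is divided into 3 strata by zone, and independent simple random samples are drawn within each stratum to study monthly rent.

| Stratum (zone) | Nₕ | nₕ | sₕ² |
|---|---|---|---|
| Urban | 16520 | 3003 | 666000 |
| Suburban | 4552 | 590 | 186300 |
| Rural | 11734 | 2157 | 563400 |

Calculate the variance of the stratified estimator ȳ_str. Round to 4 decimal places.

Var(ȳ_str) = Σₕ Wₕ²(1 − fₕ)sₕ²/nₕ with Wₕ = Nₕ/N, N = 32806.
Urban: Wₕ = 0.50356642; term = 0.50356642²·(1 − 0.18177966)·666000/3003 = 46.015346.
Suburban: Wₕ = 0.13875511; term = 0.13875511²·(1 − 0.12961336)·186300/590 = 5.291405.
Rural: Wₕ = 0.35767847; term = 0.35767847²·(1 − 0.18382478)·563400/2157 = 27.273176.
Sum = 78.579927.

78.5799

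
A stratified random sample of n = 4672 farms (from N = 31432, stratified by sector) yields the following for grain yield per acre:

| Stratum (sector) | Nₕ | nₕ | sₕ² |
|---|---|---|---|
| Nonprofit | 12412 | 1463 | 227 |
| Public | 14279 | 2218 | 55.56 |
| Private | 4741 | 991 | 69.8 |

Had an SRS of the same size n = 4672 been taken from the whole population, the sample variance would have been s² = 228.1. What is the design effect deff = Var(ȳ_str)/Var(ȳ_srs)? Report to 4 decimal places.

Var(ȳ_str) = Σ Wₕ²(1−fₕ)sₕ²/nₕ with Wₕ = Nₕ/31432:
  Nonprofit: (12412/31432)²·(1−1463/12412)·227/1463 = 0.021342914
  Public: (14279/31432)²·(1−2218/14279)·55.56/2218 = 0.0043665433
  Private: (4741/31432)²·(1−991/4741)·69.8/991 = 0.0012674737
  → Var(ȳ_str) = 0.026976931.
Var(ȳ_srs) = (1 − 4672/31432)·228.1/4672 = 0.041565838.
deff = 0.026976931 / 0.041565838 = 0.6490.

0.6490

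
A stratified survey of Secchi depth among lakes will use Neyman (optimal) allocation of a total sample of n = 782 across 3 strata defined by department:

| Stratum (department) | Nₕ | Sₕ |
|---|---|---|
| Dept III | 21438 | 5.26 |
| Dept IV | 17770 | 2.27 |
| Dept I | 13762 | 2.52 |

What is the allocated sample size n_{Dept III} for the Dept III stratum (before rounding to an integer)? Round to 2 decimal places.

Neyman allocation: nₕ = n·NₕSₕ / Σⱼ NⱼSⱼ.
Σ NⱼSⱼ = 21438·5.26 + 17770·2.27 + 13762·2.52 = 187782.02.
n_{Dept III} = 782·21438·5.26 / 187782.02 = 469.59.

469.59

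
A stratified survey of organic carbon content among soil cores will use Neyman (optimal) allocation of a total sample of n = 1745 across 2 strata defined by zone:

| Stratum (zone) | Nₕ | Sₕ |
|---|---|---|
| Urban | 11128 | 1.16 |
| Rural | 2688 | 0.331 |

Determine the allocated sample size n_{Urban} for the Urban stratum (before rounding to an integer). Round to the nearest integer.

Neyman allocation: nₕ = n·NₕSₕ / Σⱼ NⱼSⱼ.
Σ NⱼSⱼ = 11128·1.16 + 2688·0.331 = 13798.208.
n_{Urban} = 1745·11128·1.16 / 13798.208 = 1632.

1632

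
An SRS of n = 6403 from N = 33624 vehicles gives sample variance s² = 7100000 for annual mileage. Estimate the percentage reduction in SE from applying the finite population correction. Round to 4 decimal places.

10.0239

f = n/N = 6403/33624 = 0.19042946.
SE_no-fpc = √(s²/n) = 33.299478; SE_fpc = √((1−f)s²/n) = 29.961584.
Ratio = √(1−f) = 0.89976138. Reduction = 100·(1 − 0.89976138) = 10.0239%.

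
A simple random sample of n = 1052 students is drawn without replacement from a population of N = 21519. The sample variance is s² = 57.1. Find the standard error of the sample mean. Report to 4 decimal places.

Under SRS without replacement, Var(ȳ) = (1 − f)·s²/n with f = n/N = 1052/21519 = 0.04888703.
Var(ȳ) = (1 − 0.04888703)·57.1/1052 = 0.95111297·0.054277567 = 0.051624098.
SE(ȳ) = √(0.051624098) = 0.2272.

0.2272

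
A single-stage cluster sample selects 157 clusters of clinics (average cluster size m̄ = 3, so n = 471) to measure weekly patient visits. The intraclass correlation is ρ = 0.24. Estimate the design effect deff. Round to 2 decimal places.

1.48

deff = 1 + (3 − 1)·0.24 = 1 + 0.48 = 1.48.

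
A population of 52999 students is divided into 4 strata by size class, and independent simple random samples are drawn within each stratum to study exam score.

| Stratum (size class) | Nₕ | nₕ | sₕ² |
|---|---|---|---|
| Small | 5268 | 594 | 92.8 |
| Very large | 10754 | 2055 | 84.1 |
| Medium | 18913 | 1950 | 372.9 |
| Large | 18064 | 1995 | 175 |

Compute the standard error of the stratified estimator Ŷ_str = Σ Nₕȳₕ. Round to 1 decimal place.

Var(Ŷ_str) = Σₕ Nₕ²(1 − fₕ)sₕ²/nₕ.
Small: 5268²·(1 − 594/5268)·92.8/594 = 3.8467681 × 10^6.
Very large: 10754²·(1 − 2055/10754)·84.1/2055 = 3.8284549 × 10^6.
Medium: 18913²·(1 − 1950/18913)·372.9/1950 = 6.1350888 × 10^7.
Large: 18064²·(1 − 1995/18064)·175/1995 = 2.5462317 × 10^7.
Sum = 9.4488428 × 10^7.
SE = √(9.4488428 × 10^7) = 9720.5.

9720.5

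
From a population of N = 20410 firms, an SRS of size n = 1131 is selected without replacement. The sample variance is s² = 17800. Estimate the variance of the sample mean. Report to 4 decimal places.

Under SRS without replacement, Var(ȳ) = (1 − f)·s²/n with f = n/N = 1131/20410 = 0.05541401.
Var(ȳ) = (1 − 0.05541401)·17800/1131 = 0.94458599·15.738285 = 14.866163.

14.8662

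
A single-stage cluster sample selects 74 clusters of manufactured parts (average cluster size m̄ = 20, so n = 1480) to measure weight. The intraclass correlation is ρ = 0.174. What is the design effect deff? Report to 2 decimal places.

4.31

deff = 1 + (20 − 1)·0.174 = 1 + 3.306 = 4.306.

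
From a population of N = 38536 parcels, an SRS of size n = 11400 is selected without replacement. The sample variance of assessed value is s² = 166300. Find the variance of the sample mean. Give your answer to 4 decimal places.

Under SRS without replacement, Var(ȳ) = (1 − f)·s²/n with f = n/N = 11400/38536 = 0.29582728.
Var(ȳ) = (1 − 0.29582728)·166300/11400 = 0.70417272·14.587719 = 10.272274.

10.2723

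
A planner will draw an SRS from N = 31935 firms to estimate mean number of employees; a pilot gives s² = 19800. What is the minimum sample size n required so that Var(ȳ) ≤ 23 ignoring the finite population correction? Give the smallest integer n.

Without fpc, n₀ = s²/D = 19800/23 = 860.8696.
Rounding up, n = 861.

861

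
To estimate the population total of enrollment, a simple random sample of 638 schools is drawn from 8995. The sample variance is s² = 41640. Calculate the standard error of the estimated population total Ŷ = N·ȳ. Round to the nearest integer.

70044

Var(Ŷ) = N²·Var(ȳ) = N²·(1 − n/N)·s²/n.
f = 638/8995 = 0.07092829; Var(ȳ) = 0.92907171·41640/638 = 60.637219.
Var(Ŷ) = 8995² · 60.637219 = 4.9061589 × 10^9.
SE(Ŷ) = √(4.9061589 × 10^9) = 70044.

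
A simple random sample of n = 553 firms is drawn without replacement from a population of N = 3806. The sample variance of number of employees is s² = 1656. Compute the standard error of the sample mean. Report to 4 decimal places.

1.5998

Under SRS without replacement, Var(ȳ) = (1 − f)·s²/n with f = n/N = 553/3806 = 0.14529690.
Var(ȳ) = (1 − 0.14529690)·1656/553 = 0.85470310·2.994575 = 2.5594726.
SE(ȳ) = √(2.5594726) = 1.5998.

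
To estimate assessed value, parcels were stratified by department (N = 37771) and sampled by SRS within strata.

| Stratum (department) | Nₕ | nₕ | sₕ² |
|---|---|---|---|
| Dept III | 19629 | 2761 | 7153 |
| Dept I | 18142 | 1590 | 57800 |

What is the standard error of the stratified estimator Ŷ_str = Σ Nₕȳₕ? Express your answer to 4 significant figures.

108500

Var(Ŷ_str) = Σₕ Nₕ²(1 − fₕ)sₕ²/nₕ.
Dept III: 19629²·(1 − 2761/19629)·7153/2761 = 8.5779515 × 10^8.
Dept I: 18142²·(1 − 1590/18142)·57800/1590 = 1.0916071 × 10^10.
Sum = 1.1773866 × 10^10.
SE = √(1.1773866 × 10^10) = 108500.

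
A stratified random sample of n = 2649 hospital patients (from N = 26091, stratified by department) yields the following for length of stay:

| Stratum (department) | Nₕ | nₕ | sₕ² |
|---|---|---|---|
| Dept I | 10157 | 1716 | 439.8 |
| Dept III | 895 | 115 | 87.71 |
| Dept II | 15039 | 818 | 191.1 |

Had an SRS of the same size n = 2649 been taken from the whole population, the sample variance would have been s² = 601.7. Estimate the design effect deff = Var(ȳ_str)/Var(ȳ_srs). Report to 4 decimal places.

Var(ȳ_str) = Σ Wₕ²(1−fₕ)sₕ²/nₕ with Wₕ = Nₕ/26091:
  Dept I: (10157/26091)²·(1−1716/10157)·439.8/1716 = 0.032278686
  Dept III: (895/26091)²·(1−115/895)·87.71/115 = 7.8214533 × 10^-4
  Dept II: (15039/26091)²·(1−818/15039)·191.1/818 = 0.073396446
  → Var(ȳ_str) = 0.10645728.
Var(ȳ_srs) = (1 − 2649/26091)·601.7/2649 = 0.20408073.
deff = 0.10645728 / 0.20408073 = 0.5216.

0.5216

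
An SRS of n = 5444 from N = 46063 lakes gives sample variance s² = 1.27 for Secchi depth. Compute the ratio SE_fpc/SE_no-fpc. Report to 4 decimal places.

0.9390

f = n/N = 5444/46063 = 0.11818596.
SE_no-fpc = √(s²/n) = 0.015273649; SE_fpc = √((1−f)s²/n) = 0.014342713.
Ratio = √(1−f) = 0.93904954.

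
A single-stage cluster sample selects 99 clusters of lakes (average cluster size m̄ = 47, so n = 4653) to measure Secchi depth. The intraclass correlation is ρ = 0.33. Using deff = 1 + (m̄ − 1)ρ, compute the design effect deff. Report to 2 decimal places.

16.18

deff = 1 + (47 − 1)·0.33 = 1 + 15.18 = 16.18.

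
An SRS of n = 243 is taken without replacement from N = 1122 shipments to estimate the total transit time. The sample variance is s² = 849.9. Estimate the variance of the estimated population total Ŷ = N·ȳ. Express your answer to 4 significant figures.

3.449 × 10^6

Var(Ŷ) = N²·Var(ȳ) = N²·(1 − n/N)·s²/n.
f = 243/1122 = 0.21657754; Var(ȳ) = 0.78342246·849.9/243 = 2.7400442.
Var(Ŷ) = 1122² · 2.7400442 = 3.4493978 × 10^6.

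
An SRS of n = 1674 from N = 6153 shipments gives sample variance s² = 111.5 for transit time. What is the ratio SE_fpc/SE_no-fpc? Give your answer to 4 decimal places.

0.8532

f = n/N = 1674/6153 = 0.27206241.
SE_no-fpc = √(s²/n) = 0.25808318; SE_fpc = √((1−f)s²/n) = 0.22019466.
Ratio = √(1−f) = 0.85319259.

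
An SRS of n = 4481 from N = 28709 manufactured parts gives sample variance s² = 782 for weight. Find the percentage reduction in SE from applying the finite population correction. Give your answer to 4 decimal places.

f = n/N = 4481/28709 = 0.15608346.
SE_no-fpc = √(s²/n) = 0.41774947; SE_fpc = √((1−f)s²/n) = 0.38376526.
Ratio = √(1−f) = 0.91864930. Reduction = 100·(1 − 0.91864930) = 8.1351%.

8.1351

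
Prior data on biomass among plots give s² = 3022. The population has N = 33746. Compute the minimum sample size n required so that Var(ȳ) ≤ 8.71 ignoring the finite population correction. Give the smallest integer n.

347

Without fpc, n₀ = s²/D = 3022/8.71 = 346.9575.
Rounding up, n = 347.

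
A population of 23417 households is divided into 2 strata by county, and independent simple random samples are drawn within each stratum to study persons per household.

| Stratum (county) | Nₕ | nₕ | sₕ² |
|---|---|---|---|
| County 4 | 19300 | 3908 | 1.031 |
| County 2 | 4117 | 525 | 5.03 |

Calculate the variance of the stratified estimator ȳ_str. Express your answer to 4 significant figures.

4.013 × 10^-4

Var(ȳ_str) = Σₕ Wₕ²(1 − fₕ)sₕ²/nₕ with Wₕ = Nₕ/N, N = 23417.
County 4: Wₕ = 0.82418756; term = 0.82418756²·(1 − 0.20248705)·1.031/3908 = 1.4292031 × 10^-4.
County 2: Wₕ = 0.17581244; term = 0.17581244²·(1 − 0.12752004)·5.03/525 = 2.5838266 × 10^-4.
Sum = 4.0130297 × 10^-4.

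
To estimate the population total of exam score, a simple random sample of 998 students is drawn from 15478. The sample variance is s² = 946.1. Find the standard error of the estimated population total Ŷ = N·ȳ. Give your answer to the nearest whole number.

14576

Var(Ŷ) = N²·Var(ȳ) = N²·(1 − n/N)·s²/n.
f = 998/15478 = 0.06447861; Var(ȳ) = 0.93552139·946.1/998 = 0.88687052.
Var(Ŷ) = 15478² · 0.88687052 = 2.1246623 × 10^8.
SE(Ŷ) = √(2.1246623 × 10^8) = 14576.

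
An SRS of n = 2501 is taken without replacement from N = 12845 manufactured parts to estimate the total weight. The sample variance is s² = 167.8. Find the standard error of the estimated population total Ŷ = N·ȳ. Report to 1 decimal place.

Var(Ŷ) = N²·Var(ȳ) = N²·(1 − n/N)·s²/n.
f = 2501/12845 = 0.19470611; Var(ȳ) = 0.80529389·167.8/2501 = 0.054029714.
Var(Ŷ) = 12845² · 0.054029714 = 8.91458 × 10^6.
SE(Ŷ) = √(8.91458 × 10^6) = 2985.7.

2985.7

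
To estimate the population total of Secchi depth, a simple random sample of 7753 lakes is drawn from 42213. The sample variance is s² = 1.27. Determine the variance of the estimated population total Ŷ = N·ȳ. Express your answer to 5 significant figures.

Var(Ŷ) = N²·Var(ȳ) = N²·(1 − n/N)·s²/n.
f = 7753/42213 = 0.18366380; Var(ȳ) = 0.81633620·1.27/7753 = 1.3372204 × 10^-4.
Var(Ŷ) = 42213² · (1.3372204 × 10^-4) = 238284.3.

238280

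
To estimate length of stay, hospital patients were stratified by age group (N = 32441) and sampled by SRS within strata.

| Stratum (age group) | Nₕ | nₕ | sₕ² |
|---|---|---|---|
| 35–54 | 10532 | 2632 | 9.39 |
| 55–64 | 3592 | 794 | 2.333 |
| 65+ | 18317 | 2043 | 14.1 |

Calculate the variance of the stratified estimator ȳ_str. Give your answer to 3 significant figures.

0.00226

Var(ȳ_str) = Σₕ Wₕ²(1 − fₕ)sₕ²/nₕ with Wₕ = Nₕ/N, N = 32441.
35–54: Wₕ = 0.32465090; term = 0.32465090²·(1 − 0.24990505)·9.39/2632 = 2.82052 × 10^-4.
55–64: Wₕ = 0.11072408; term = 0.11072408²·(1 − 0.22104677)·2.333/794 = 2.8060138 × 10^-5.
65+: Wₕ = 0.56462501; term = 0.56462501²·(1 − 0.11153573)·14.1/2043 = 0.0019548387.
Sum = 0.0022649508.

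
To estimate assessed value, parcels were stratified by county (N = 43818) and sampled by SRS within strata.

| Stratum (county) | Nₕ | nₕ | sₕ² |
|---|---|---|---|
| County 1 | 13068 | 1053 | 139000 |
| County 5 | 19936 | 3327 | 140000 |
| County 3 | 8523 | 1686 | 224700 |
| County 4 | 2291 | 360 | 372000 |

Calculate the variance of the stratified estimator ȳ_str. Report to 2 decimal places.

Var(ȳ_str) = Σₕ Wₕ²(1 − fₕ)sₕ²/nₕ with Wₕ = Nₕ/N, N = 43818.
County 1: Wₕ = 0.29823360; term = 0.29823360²·(1 − 0.08057851)·139000/1053 = 10.794791.
County 5: Wₕ = 0.45497284; term = 0.45497284²·(1 − 0.16688403)·140000/3327 = 7.2569084.
County 3: Wₕ = 0.19450911; term = 0.19450911²·(1 − 0.19781767)·224700/1686 = 4.0448132.
County 4: Wₕ = 0.05228445; term = 0.05228445²·(1 − 0.15713662)·372000/360 = 2.3809085.
Sum = 24.477421.

24.48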